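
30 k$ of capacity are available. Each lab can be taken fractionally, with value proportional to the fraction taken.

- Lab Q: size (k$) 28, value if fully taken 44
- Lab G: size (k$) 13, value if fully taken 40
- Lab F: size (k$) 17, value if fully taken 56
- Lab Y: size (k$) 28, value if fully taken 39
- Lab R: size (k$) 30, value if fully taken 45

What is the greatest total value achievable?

Sort by value density: Lab F 56/17≈3.29, Lab G 40/13≈3.08, Lab Q 44/28≈1.57, Lab R 45/30≈1.5, Lab Y 39/28≈1.39.
Lab F: take in full, 17 k$ for value 56 ; 13 left.
Take all of Lab G (13 k$, value 40) ; 0 k$ left.
Total value = 96.

96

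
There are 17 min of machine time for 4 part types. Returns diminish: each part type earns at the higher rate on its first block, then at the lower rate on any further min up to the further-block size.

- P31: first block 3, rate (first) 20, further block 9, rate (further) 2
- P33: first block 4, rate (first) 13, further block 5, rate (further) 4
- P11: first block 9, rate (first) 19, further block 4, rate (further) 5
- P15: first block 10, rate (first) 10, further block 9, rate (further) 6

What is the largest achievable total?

293

Rank every tier by rate: P31/first 20 > P11/first 19 > P33/first 13 > P15/first 10 > P15/second 6 > P11/second 5 > P33/second 4 > P31/second 2.
Fill P31 first block (3 at 20) ; 14 left.
P11/first (19): +9 ; 5 left.
P33/first (13): +4 ; 1 left.
1 remain; put them into P15 first at 10.
Total = 20×3 + 19×9 + 13×4 + 10×1 = 293.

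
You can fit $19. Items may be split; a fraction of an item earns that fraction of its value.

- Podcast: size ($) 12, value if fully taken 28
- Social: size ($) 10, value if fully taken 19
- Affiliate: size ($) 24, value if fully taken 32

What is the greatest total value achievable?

41.3

Sort by value density: Podcast 28/12≈2.33, Social 19/10≈1.9, Affiliate 32/24≈1.33.
Take all of Podcast (12 $, value 28) ; 7 $ left.
Fill the last 7 $ with part of Social: 7/10 of it earns 13.3.
Total value = 41.3.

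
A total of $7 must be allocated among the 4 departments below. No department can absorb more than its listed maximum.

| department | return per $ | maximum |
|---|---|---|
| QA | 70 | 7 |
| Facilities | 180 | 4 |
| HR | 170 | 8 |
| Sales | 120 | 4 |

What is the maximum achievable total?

Highest return per $ first: Facilities 180 > HR 170 > Sales 120 > QA 70.
Facilities: +4 to 4 (cap) — 3 left.
HR has room for 8 but only 3 remain, so it gets 3.
Total = 180×4 + 170×3 = 1230.

1230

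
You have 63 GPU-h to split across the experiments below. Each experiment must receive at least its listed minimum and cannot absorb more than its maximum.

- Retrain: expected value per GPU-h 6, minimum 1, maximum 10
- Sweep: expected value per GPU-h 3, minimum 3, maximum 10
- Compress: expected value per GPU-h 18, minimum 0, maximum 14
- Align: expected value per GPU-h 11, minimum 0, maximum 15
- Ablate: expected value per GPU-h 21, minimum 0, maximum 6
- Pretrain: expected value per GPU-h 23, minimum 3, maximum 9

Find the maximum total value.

Meeting every minimum uses 1+3+0+0+0+3 = 7 GPU-h, leaving 56.
Highest expected value per GPU-h first: Pretrain 23 > Ablate 21 > Compress 18 > Align 11 > Retrain 6 > Sweep 3.
Pretrain: +6 to 9 (cap) → 50 left.
Give Ablate 6 more to hit its cap of 6 → 44 left.
Compress takes 14 more to reach its cap of 14 → 30 left.
Align: +15 to 15 (cap) → 15 left.
Retrain takes 9 more to reach its cap of 10 → 6 left.
Sweep has room for 7 more but only 6 remain, so it gets 9.
Total = 6×10 + 3×9 + 18×14 + 11×15 + 21×6 + 23×9 = 837.

837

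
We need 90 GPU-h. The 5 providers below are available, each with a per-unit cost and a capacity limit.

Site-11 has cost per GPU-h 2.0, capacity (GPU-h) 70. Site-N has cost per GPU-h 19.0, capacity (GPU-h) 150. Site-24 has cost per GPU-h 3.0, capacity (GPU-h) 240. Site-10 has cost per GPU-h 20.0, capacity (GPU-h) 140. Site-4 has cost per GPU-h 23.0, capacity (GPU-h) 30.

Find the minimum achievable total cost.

200

Fill from the cheapest provider first.
Site-11 at 2.0: take all 70 GPU-h — 20 still needed.
Take 20 from Site-24 at 3.0 to finish.
Site-N, Site-10, Site-4: unused.
Cost = 70×2.0 + 20×3.0 = 200.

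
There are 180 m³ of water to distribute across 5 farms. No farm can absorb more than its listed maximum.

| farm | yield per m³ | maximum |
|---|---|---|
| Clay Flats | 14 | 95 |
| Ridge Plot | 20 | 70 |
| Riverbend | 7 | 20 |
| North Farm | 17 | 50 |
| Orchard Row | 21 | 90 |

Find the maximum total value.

Rank by yield per m³: Orchard Row 21 > Ridge Plot 20 > North Farm 17 > Clay Flats 14 > Riverbend 7.
Orchard Row takes 90 to reach its cap of 90 — 90 left.
Ridge Plot takes 70 to reach its cap of 70 — 20 left.
Only 20 left; North Farm takes them to reach 20.
Total = 20×70 + 17×20 + 21×90 = 3630.

3630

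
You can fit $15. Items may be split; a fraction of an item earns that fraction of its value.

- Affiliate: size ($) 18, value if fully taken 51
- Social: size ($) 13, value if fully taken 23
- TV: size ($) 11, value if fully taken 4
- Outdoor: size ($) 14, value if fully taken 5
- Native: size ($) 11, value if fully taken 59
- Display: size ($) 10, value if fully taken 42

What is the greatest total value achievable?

75.8

Best value per unit of size first: Native 59/11≈5.36, Display 42/10≈4.2, Affiliate 51/18≈2.83, Social 23/13≈1.77, TV 4/11≈0.364, Outdoor 5/14≈0.357.
Native: take in full, 11 $ for value 59 → 4 left.
Only 4 $ remain; take 4/10 of Display for value 42×4/10 = 16.8.
Total value = 75.8.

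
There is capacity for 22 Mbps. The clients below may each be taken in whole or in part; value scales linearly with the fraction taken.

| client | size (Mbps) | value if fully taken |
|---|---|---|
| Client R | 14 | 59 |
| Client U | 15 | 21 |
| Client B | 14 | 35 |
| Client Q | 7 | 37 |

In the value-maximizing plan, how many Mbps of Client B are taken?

Sort by value density: Client Q 37/7≈5.29, Client R 59/14≈4.21, Client B 35/14≈2.5, Client U 21/15≈1.4.
Take all of Client Q (7 Mbps, value 37) → 15 Mbps left.
All 14 Mbps of Client R fit (value 59) → 1 remain.
1 Mbps left: a 1/14 share of Client B gives 35×1/14 = 2.5.

1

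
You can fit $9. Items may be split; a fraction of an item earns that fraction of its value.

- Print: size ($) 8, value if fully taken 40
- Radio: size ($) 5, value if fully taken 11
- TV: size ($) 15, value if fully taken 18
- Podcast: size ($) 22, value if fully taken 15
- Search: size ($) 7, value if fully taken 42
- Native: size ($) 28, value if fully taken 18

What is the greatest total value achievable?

Rank by value-to-size ratio: Search 42/7≈6, Print 40/8≈5, Radio 11/5≈2.2, TV 18/15≈1.2, Podcast 15/22≈0.682, Native 18/28≈0.643.
All 7 $ of Search fit (value 42) ; 2 remain.
Fill the last 2 $ with part of Print: 2/8 of it earns 10.
Total value = 52.

52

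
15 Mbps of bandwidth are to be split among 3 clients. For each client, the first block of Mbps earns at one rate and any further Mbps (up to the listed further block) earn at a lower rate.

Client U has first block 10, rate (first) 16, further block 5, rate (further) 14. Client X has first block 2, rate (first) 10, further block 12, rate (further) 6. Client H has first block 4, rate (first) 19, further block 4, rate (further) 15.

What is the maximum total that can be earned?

Rank every tier by rate: Client H/T1 19 > Client U/T1 16 > Client H/T2 15 > Client U/T2 14 > Client X/T1 10 > Client X/T2 6.
Client H T1 at 19: fill all 4 — 11 left.
Client U T1 at 16: fill all 10 — 1 left.
Client H T2 at 15: only 1 left, fill 1.
Total = 19×4 + 16×10 + 15×1 = 251.

251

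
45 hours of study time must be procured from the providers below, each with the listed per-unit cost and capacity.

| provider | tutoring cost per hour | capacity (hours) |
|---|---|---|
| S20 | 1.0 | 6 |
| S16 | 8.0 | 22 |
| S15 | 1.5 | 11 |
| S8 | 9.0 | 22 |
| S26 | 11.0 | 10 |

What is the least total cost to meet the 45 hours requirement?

Cheapest first:
S20 at 1.0: take all 6 hours → 39 still needed.
S15 (1.5): use full 11 → 28 hours to go.
S16 (8.0): use full 22 → 6 hours to go.
S8 (9.0): take the remaining 6 → done.
S26: unused.
Cost = 6×1.0 + 11×1.5 + 22×8.0 + 6×9.0 = 252.5.

252.5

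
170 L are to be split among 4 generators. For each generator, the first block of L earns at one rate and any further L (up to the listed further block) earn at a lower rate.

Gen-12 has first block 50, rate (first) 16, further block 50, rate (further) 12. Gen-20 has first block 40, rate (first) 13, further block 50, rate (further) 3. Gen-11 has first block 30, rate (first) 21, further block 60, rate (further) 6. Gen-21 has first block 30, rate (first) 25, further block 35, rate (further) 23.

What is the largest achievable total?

Treat each block as its own option and order by rate: Gen-21/first 25 > Gen-21/second 23 > Gen-11/first 21 > Gen-12/first 16 > Gen-20/first 13 > Gen-12/second 12 > Gen-11/second 6 > Gen-20/second 3.
Gen-21/first (25): +30 → 140 left.
Gen-21 second at 23: fill all 35 → 105 left.
Gen-11 first at 21: fill all 30 → 75 left.
Fill Gen-12 first block (50 at 16) → 25 left.
Gen-20 first at 13: only 25 left, fill 25.
Total = 25×30 + 23×35 + 21×30 + 16×50 + 13×25 = 3310.

3310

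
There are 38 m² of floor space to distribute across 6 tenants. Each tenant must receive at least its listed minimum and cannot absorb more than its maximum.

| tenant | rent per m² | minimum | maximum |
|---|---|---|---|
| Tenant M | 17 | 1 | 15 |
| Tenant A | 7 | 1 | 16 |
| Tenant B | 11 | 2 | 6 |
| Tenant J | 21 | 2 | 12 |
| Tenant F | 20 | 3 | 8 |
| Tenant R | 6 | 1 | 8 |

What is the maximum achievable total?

685

Meeting every minimum uses 1+1+2+2+3+1 = 10 m², leaving 28.
Order the tenants by rent per m²: Tenant J 21 > Tenant F 20 > Tenant M 17 > Tenant B 11 > Tenant A 7 > Tenant R 6.
Tenant J: +10 to 12 (cap) ; 18 left.
Tenant F: +5 to 8 (cap) ; 13 left.
Tenant M has room for 14 more but only 13 remain, so it gets 14.
Total = 17×14 + 7×1 + 11×2 + 21×12 + 20×8 + 6×1 = 685.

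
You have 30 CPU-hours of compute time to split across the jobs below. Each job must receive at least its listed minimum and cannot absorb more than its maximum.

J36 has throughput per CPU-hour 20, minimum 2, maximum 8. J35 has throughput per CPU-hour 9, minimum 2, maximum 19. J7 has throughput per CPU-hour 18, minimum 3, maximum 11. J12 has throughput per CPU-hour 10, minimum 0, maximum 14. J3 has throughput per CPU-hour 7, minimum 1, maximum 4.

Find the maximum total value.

Meeting every minimum uses 2+2+3+0+1 = 8 CPU-hours, leaving 22.
Rank by throughput per CPU-hour: J36 20 > J7 18 > J12 10 > J35 9 > J3 7.
J36 takes 6 more to reach its cap of 8 — 16 left.
Give J7 8 more to hit its cap of 11 — 8 left.
Only 8 left; J12 takes them to reach 8.
Total = 20×8 + 9×2 + 18×11 + 10×8 + 7×1 = 463.

463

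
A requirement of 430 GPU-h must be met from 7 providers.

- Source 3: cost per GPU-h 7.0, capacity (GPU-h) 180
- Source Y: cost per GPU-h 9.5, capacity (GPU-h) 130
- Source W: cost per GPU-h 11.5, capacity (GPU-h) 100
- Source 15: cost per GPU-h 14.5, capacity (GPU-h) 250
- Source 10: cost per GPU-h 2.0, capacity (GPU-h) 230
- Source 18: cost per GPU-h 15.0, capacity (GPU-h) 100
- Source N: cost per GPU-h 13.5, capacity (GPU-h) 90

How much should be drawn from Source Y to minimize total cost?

Cheapest first:
Take 230 from Source 10 at 2.0 → need 200 more.
Take 180 from Source 3 at 7.0 → need 20 more.
Take 20 from Source Y at 9.5 to finish.
Source W, Source N, Source 15, Source 18: unused.

20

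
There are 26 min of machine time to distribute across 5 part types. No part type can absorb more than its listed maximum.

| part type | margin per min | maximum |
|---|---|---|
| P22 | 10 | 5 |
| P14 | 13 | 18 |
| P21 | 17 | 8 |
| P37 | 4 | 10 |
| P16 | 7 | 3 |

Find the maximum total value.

370

Order the part types by margin per min: P21 17 > P14 13 > P22 10 > P16 7 > P37 4.
Give P21 8 to hit its cap of 8 ; 18 left.
Give P14 18 to hit its cap of 18 ; 0 left.
Total = 13×18 + 17×8 = 370.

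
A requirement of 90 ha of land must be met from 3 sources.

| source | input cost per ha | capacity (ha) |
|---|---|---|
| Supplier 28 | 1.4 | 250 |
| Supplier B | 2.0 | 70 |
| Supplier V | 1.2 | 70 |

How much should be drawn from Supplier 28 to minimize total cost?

Cheapest first:
Supplier V (1.2): use full 70 → 20 ha to go.
Supplier 28 at 1.4: take 20 of its 250 → requirement met.
Supplier B: unused.

20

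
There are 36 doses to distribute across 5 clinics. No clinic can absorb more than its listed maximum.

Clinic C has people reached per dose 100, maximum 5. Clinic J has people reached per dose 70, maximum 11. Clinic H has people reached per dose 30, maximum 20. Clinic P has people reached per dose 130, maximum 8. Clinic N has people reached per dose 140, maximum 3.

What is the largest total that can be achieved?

Rank by people reached per dose: Clinic N 140 > Clinic P 130 > Clinic C 100 > Clinic J 70 > Clinic H 30.
Give Clinic N 3 to hit its cap of 3 → 33 left.
Clinic P: +8 to 8 (cap) → 25 left.
Clinic C takes 5 to reach its cap of 5 → 20 left.
Clinic J takes 11 to reach its cap of 11 → 9 left.
Clinic H has room for 20 but only 9 remain, so it gets 9.
Total = 100×5 + 70×11 + 30×9 + 130×8 + 140×3 = 3000.

3000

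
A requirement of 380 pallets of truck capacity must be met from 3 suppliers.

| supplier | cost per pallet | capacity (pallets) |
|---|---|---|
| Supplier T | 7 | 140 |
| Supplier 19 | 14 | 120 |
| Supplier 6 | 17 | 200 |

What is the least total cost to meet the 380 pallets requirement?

Cheapest first:
Supplier T (7): use full 140 → 240 pallets to go.
Supplier 19 at 14: take all 120 pallets → 120 still needed.
Supplier 6 (17): take the remaining 120 → done.
Cost = 140×7 + 120×14 + 120×17 = 4700.

4700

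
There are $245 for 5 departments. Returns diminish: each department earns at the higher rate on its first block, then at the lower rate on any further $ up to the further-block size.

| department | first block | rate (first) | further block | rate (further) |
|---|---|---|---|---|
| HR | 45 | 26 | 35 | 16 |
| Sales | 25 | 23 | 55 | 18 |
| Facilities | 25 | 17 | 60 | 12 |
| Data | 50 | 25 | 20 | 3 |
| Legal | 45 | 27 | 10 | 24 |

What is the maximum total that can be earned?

Rank every tier by rate: Legal/first 27 > HR/first 26 > Data/first 25 > Legal/second 24 > Sales/first 23 > Sales/second 18 > Facilities/first 17 > HR/second 16 > Facilities/second 12 > Data/second 3.
Legal/first (27): +45 → 200 left.
HR first at 26: fill all 45 → 155 left.
Data first at 25: fill all 50 → 105 left.
Legal/second (24): +10 → 95 left.
Fill Sales first block (25 at 23) → 70 left.
Sales/second (18): +55 → 15 left.
Facilities/first: +15 of 25 at 17; pool empty.
Total = 27×45 + 26×45 + 25×50 + 24×10 + 23×25 + 18×55 + 17×15 = 5695.

5695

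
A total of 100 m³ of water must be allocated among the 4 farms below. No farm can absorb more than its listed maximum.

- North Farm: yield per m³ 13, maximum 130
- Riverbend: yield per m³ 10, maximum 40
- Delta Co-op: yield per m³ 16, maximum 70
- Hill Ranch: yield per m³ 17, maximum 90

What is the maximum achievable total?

1690

Order the farms by yield per m³: Hill Ranch 17 > Delta Co-op 16 > North Farm 13 > Riverbend 10.
Hill Ranch: +90 to 90 (cap) ; 10 left.
Only 10 left; Delta Co-op takes them to reach 10.
Total = 16×10 + 17×90 = 1690.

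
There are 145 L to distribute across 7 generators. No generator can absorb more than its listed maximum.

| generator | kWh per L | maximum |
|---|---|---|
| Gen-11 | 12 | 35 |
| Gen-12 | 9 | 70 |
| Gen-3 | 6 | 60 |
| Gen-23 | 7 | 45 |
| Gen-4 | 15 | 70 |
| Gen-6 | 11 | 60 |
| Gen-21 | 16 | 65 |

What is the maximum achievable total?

Rank by kWh per L: Gen-21 16 > Gen-4 15 > Gen-11 12 > Gen-6 11 > Gen-12 9 > Gen-23 7 > Gen-3 6.
Gen-21 takes 65 to reach its cap of 65 — 80 left.
Give Gen-4 70 to hit its cap of 70 — 10 left.
Gen-11: +10 (room for 35) → 10. Pool exhausted.
Total = 12×10 + 15×70 + 16×65 = 2210.

2210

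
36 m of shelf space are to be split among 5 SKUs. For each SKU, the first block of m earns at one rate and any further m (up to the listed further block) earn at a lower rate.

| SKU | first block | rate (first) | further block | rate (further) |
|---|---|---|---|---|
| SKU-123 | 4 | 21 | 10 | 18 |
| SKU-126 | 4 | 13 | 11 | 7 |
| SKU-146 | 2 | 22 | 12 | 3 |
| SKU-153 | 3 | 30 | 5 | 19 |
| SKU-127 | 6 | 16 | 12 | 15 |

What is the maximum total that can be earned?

Rank every tier by rate: SKU-153/first 30 > SKU-146/first 22 > SKU-123/first 21 > SKU-153/second 19 > SKU-123/second 18 > SKU-127/first 16 > SKU-127/second 15 > SKU-126/first 13 > SKU-126/second 7 > SKU-146/second 3.
SKU-153 first at 30: fill all 3 → 33 left.
SKU-146/first (22): +2 → 31 left.
SKU-123/first (21): +4 → 27 left.
Fill SKU-153 second block (5 at 19) → 22 left.
SKU-123 second at 18: fill all 10 → 12 left.
SKU-127/first (16): +6 → 6 left.
SKU-127 second at 15: only 6 left, fill 6.
Total = 30×3 + 22×2 + 21×4 + 19×5 + 18×10 + 16×6 + 15×6 = 679.

679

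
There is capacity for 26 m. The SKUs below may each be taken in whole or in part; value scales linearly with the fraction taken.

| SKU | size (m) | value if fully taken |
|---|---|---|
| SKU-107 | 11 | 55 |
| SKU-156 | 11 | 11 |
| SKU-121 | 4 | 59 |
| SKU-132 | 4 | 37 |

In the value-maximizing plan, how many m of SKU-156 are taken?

Best value per unit of size first: SKU-121 59/4≈14.8, SKU-132 37/4≈9.25, SKU-107 55/11≈5, SKU-156 11/11≈1.
All 4 m of SKU-121 fit (value 59) ; 22 remain.
SKU-132: take in full, 4 m for value 37 ; 18 left.
SKU-107: take in full, 11 m for value 55 ; 7 left.
Fill the last 7 m with part of SKU-156: 7/11 of it earns 7.

7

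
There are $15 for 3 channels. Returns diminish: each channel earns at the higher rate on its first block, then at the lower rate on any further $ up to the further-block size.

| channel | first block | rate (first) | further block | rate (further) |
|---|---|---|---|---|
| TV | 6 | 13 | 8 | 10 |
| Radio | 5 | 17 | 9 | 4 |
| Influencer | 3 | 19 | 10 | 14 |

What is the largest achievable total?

Order all 6 blocks by rate: Influencer/first 19 > Radio/first 17 > Influencer/second 14 > TV/first 13 > TV/second 10 > Radio/second 4.
Influencer/first (19): +3 — 12 left.
Fill Radio first block (5 at 17) — 7 left.
Influencer second at 14: only 7 left, fill 7.
Total = 19×3 + 17×5 + 14×7 = 240.

240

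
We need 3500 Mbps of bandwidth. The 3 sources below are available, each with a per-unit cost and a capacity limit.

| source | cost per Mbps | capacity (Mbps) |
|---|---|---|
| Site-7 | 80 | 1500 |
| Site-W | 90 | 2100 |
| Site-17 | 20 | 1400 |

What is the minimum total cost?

202000

Cheapest first:
Site-17 (20): use full 1400 — 2100 Mbps to go.
Site-7 (80): use full 1500 — 600 Mbps to go.
Take 600 from Site-W at 90 to finish.
Cost = 1400×20 + 1500×80 + 600×90 = 202000.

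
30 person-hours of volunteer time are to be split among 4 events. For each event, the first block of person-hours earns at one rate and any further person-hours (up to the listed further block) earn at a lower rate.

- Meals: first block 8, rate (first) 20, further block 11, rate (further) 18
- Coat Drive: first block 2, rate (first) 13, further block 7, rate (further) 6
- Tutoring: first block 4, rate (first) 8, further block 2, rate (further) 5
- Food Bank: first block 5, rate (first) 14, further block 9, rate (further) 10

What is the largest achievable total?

Order all 8 blocks by rate: Meals/first 20 > Meals/second 18 > Food Bank/first 14 > Coat Drive/first 13 > Food Bank/second 10 > Tutoring/first 8 > Coat Drive/second 6 > Tutoring/second 5.
Meals first at 20: fill all 8 → 22 left.
Meals/second (18): +11 → 11 left.
Food Bank first at 14: fill all 5 → 6 left.
Coat Drive first at 13: fill all 2 → 4 left.
Food Bank/second: +4 of 9 at 10; pool empty.
Total = 20×8 + 18×11 + 14×5 + 13×2 + 10×4 = 494.

494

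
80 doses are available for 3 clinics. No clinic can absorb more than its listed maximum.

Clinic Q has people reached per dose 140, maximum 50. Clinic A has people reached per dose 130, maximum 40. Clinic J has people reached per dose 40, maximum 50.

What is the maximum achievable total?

10900

Order the clinics by people reached per dose: Clinic Q 140 > Clinic A 130 > Clinic J 40.
Clinic Q: +50 to 50 (cap) ; 30 left.
Only 30 left; Clinic A takes them to reach 30.
Total = 140×50 + 130×30 = 10900.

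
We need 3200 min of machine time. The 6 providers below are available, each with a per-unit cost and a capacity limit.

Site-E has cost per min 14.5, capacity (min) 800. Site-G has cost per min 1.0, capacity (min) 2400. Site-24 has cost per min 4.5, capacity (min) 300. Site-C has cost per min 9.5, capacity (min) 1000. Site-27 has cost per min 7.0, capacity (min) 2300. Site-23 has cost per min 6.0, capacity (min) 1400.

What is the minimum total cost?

6750

Use providers in increasing cost order.
Site-G at 1.0: take all 2400 min ; 800 still needed.
Take 300 from Site-24 at 4.5 ; need 500 more.
Site-23 at 6.0: take 500 of its 1400 ; requirement met.
Site-27, Site-C, Site-E: unused.
Cost = 2400×1.0 + 300×4.5 + 500×6.0 = 6750.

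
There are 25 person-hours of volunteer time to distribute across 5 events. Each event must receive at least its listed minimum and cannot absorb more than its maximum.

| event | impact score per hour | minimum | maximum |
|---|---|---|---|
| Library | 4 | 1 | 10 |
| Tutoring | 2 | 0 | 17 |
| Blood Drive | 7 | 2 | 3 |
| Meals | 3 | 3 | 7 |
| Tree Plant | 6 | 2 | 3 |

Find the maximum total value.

Meeting every minimum uses 1+0+2+3+2 = 8 person-hours, leaving 17.
Highest impact score per hour first: Blood Drive 7 > Tree Plant 6 > Library 4 > Meals 3 > Tutoring 2.
Blood Drive: +1 to 3 (cap) — 16 left.
Tree Plant: +1 to 3 (cap) — 15 left.
Library takes 9 more to reach its cap of 10 — 6 left.
Meals takes 4 more to reach its cap of 7 — 2 left.
Tutoring has room for 17 more but only 2 remain, so it gets 2.
Total = 4×10 + 2×2 + 7×3 + 3×7 + 6×3 = 104.

104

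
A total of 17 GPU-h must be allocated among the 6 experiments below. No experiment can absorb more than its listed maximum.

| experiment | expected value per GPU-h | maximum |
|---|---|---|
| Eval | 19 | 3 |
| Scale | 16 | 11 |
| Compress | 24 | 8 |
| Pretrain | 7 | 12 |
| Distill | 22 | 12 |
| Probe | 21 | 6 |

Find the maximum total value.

390

Highest expected value per GPU-h first: Compress 24 > Distill 22 > Probe 21 > Eval 19 > Scale 16 > Pretrain 7.
Give Compress 8 to hit its cap of 8 → 9 left.
Distill: +9 (room for 12) → 9. Pool exhausted.
Total = 24×8 + 22×9 = 390.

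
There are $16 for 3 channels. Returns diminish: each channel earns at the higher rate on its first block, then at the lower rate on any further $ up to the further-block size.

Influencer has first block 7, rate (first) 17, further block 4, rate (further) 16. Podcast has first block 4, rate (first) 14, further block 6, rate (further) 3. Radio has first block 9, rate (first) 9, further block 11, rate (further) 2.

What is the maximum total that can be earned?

Rank every tier by rate: Influencer/T1 17 > Influencer/T2 16 > Podcast/T1 14 > Radio/T1 9 > Podcast/T2 3 > Radio/T2 2.
Influencer T1 at 17: fill all 7 → 9 left.
Influencer T2 at 16: fill all 4 → 5 left.
Fill Podcast T1 block (4 at 14) → 1 left.
Radio/T1: +1 of 9 at 9; pool empty.
Total = 17×7 + 16×4 + 14×4 + 9×1 = 248.

248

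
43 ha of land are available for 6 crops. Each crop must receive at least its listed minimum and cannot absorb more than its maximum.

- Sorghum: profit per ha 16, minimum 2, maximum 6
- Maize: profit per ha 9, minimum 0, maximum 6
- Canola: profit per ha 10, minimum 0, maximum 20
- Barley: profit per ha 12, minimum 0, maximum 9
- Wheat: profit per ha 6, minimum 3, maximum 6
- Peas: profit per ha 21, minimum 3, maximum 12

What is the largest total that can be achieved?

604

Meeting every minimum uses 2+0+0+0+3+3 = 8 ha, leaving 35.
Order the crops by profit per ha: Peas 21 > Sorghum 16 > Barley 12 > Canola 10 > Maize 9 > Wheat 6.
Give Peas 9 more to hit its cap of 12 — 26 left.
Sorghum takes 4 more to reach its cap of 6 — 22 left.
Barley: +9 to 9 (cap) — 13 left.
Canola has room for 20 more but only 13 remain, so it gets 13.
Total = 16×6 + 10×13 + 12×9 + 6×3 + 21×12 = 604.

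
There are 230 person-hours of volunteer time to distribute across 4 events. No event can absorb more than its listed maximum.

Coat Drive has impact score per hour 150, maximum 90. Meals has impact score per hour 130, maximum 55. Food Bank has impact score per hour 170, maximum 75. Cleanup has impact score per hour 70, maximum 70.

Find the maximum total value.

34100

Order the events by impact score per hour: Food Bank 170 > Coat Drive 150 > Meals 130 > Cleanup 70.
Food Bank takes 75 to reach its cap of 75 → 155 left.
Coat Drive takes 90 to reach its cap of 90 → 65 left.
Meals: +55 to 55 (cap) → 10 left.
Only 10 left; Cleanup takes them to reach 10.
Total = 150×90 + 130×55 + 170×75 + 70×10 = 34100.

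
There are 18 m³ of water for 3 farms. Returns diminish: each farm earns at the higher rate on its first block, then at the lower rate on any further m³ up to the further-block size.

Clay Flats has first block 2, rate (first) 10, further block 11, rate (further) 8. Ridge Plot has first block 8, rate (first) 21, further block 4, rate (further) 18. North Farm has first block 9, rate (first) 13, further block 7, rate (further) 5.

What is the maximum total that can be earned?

Order all 6 blocks by rate: Ridge Plot/T1 21 > Ridge Plot/T2 18 > North Farm/T1 13 > Clay Flats/T1 10 > Clay Flats/T2 8 > North Farm/T2 5.
Fill Ridge Plot T1 block (8 at 21) → 10 left.
Ridge Plot T2 at 18: fill all 4 → 6 left.
North Farm T1 at 13: only 6 left, fill 6.
Total = 21×8 + 18×4 + 13×6 = 318.

318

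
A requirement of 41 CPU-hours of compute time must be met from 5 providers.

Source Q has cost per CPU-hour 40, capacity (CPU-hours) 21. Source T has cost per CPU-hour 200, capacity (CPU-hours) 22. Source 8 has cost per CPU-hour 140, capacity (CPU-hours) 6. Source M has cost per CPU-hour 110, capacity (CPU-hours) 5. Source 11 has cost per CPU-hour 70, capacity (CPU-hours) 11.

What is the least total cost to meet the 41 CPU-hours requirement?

Fill from the cheapest provider first.
Take 21 from Source Q at 40 → need 20 more.
Take 11 from Source 11 at 70 → need 9 more.
Take 5 from Source M at 110 → need 4 more.
Source 8 at 140: take 4 of its 6 → requirement met.
Source T: unused.
Cost = 21×40 + 11×70 + 5×110 + 4×140 = 2720.

2720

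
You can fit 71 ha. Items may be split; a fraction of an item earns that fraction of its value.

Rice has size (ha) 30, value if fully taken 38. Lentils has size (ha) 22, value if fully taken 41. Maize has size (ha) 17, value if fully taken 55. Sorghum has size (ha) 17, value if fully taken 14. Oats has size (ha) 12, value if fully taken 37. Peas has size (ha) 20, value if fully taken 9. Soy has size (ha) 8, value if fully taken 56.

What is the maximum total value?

Best value per unit of size first: Soy 56/8≈7, Maize 55/17≈3.24, Oats 37/12≈3.08, Lentils 41/22≈1.86, Rice 38/30≈1.27, Sorghum 14/17≈0.824, Peas 9/20≈0.45.
Soy: take in full, 8 ha for value 56 ; 63 left.
Maize: take in full, 17 ha for value 55 ; 46 left.
Oats: take in full, 12 ha for value 37 ; 34 left.
Take all of Lentils (22 ha, value 41) ; 12 ha left.
Only 12 ha remain; take 12/30 of Rice for value 38×12/30 = 15.2.
Total value = 204.2.

204.2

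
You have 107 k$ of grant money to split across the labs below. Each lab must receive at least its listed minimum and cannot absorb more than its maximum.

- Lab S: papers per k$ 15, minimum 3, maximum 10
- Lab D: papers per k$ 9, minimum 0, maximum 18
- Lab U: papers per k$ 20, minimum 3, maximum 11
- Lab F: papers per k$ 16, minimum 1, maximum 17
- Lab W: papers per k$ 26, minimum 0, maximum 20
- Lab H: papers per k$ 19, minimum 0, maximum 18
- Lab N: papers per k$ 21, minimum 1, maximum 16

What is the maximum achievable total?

1975

Meeting every minimum uses 3+0+3+1+0+0+1 = 8 k$, leaving 99.
Order the labs by papers per k$: Lab W 26 > Lab N 21 > Lab U 20 > Lab H 19 > Lab F 16 > Lab S 15 > Lab D 9.
Give Lab W 20 more to hit its cap of 20 — 79 left.
Lab N takes 15 more to reach its cap of 16 — 64 left.
Lab U takes 8 more to reach its cap of 11 — 56 left.
Lab H: +18 to 18 (cap) — 38 left.
Lab F takes 16 more to reach its cap of 17 — 22 left.
Give Lab S 7 more to hit its cap of 10 — 15 left.
Lab D has room for 18 more but only 15 remain, so it gets 15.
Total = 15×10 + 9×15 + 20×11 + 16×17 + 26×20 + 19×18 + 21×16 = 1975.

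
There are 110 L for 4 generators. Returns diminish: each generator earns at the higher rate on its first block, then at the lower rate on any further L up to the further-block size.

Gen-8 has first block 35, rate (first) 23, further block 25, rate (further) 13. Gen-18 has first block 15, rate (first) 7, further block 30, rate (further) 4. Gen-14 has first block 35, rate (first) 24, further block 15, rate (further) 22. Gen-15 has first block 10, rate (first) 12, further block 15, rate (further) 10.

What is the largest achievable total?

2300

Treat each block as its own option and order by rate: Gen-14/T1 24 > Gen-8/T1 23 > Gen-14/T2 22 > Gen-8/T2 13 > Gen-15/T1 12 > Gen-15/T2 10 > Gen-18/T1 7 > Gen-18/T2 4.
Gen-14/T1 (24): +35 → 75 left.
Fill Gen-8 T1 block (35 at 23) → 40 left.
Fill Gen-14 T2 block (15 at 22) → 25 left.
Gen-8 T2 at 13: fill all 25 → 0 left.
Total = 24×35 + 23×35 + 22×15 + 13×25 = 2300.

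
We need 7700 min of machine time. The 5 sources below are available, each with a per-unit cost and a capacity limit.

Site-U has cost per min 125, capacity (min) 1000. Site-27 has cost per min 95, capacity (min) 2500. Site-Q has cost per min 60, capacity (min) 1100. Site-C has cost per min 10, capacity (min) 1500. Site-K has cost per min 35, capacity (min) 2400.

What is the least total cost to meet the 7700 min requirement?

Fill from the cheapest source first.
Site-C at 10: take all 1500 min — 6200 still needed.
Site-K at 35: take all 2400 min — 3800 still needed.
Take 1100 from Site-Q at 60 — need 2700 more.
Site-27 (95): use full 2500 — 200 min to go.
Site-U (125): take the remaining 200 — done.
Cost = 1500×10 + 2400×35 + 1100×60 + 2500×95 + 200×125 = 427500.

427500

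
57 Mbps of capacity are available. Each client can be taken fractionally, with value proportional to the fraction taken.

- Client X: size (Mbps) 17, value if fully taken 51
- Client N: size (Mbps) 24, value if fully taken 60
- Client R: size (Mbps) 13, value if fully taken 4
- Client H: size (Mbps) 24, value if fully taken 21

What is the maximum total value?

Sort by value density: Client X 51/17≈3, Client N 60/24≈2.5, Client H 21/24≈0.875, Client R 4/13≈0.308.
All 17 Mbps of Client X fit (value 51) — 40 remain.
Client N: take in full, 24 Mbps for value 60 — 16 left.
Only 16 Mbps remain; take 16/24 of Client H for value 21×16/24 = 14.
Total value = 125.

125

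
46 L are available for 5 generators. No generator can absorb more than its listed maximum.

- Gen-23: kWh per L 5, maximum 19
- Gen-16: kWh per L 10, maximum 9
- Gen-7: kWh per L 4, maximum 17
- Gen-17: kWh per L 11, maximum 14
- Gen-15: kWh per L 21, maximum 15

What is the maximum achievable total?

Order the generators by kWh per L: Gen-15 21 > Gen-17 11 > Gen-16 10 > Gen-23 5 > Gen-7 4.
Gen-15: +15 to 15 (cap) → 31 left.
Gen-17: +14 to 14 (cap) → 17 left.
Gen-16 takes 9 to reach its cap of 9 → 8 left.
Gen-23 has room for 19 but only 8 remain, so it gets 8.
Total = 5×8 + 10×9 + 11×14 + 21×15 = 599.

599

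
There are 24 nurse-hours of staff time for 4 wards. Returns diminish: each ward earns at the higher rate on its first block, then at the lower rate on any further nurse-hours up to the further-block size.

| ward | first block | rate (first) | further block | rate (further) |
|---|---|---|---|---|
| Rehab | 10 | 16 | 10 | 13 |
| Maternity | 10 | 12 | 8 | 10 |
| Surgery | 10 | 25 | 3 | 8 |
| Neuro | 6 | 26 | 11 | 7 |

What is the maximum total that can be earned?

Rank every tier by rate: Neuro/first 26 > Surgery/first 25 > Rehab/first 16 > Rehab/second 13 > Maternity/first 12 > Maternity/second 10 > Surgery/second 8 > Neuro/second 7.
Neuro first at 26: fill all 6 → 18 left.
Surgery first at 25: fill all 10 → 8 left.
Rehab first at 16: only 8 left, fill 8.
Total = 26×6 + 25×10 + 16×8 = 534.

534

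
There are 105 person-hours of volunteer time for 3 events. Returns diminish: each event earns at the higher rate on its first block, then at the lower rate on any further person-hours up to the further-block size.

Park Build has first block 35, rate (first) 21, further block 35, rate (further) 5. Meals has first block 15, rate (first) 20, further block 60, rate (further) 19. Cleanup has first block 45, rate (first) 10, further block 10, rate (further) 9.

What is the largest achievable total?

2080

Rank every tier by rate: Park Build/tier1 21 > Meals/tier1 20 > Meals/tier2 19 > Cleanup/tier1 10 > Cleanup/tier2 9 > Park Build/tier2 5.
Park Build/tier1 (21): +35 — 70 left.
Meals/tier1 (20): +15 — 55 left.
Meals/tier2: +55 of 60 at 19; pool empty.
Total = 21×35 + 20×15 + 19×55 = 2080.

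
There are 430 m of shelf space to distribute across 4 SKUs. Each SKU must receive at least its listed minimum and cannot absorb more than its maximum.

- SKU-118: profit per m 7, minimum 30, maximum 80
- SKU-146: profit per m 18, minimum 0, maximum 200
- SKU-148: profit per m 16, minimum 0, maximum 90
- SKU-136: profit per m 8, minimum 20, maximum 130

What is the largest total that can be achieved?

6130

Meeting every minimum uses 30+0+0+20 = 50 m, leaving 380.
Order the SKUs by profit per m: SKU-146 18 > SKU-148 16 > SKU-136 8 > SKU-118 7.
SKU-146: +200 to 200 (cap) ; 180 left.
Give SKU-148 90 more to hit its cap of 90 ; 90 left.
Only 90 left; SKU-136 takes them to reach 110.
Total = 7×30 + 18×200 + 16×90 + 8×110 = 6130.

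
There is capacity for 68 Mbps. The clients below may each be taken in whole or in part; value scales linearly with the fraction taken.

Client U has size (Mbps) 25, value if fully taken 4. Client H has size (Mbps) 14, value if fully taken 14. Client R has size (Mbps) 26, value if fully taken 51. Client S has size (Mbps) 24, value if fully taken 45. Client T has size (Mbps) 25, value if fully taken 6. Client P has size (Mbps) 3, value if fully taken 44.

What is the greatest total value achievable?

Rank by value-to-size ratio: Client P 44/3≈14.7, Client R 51/26≈1.96, Client S 45/24≈1.88, Client H 14/14≈1, Client T 6/25≈0.24, Client U 4/25≈0.16.
Take all of Client P (3 Mbps, value 44) → 65 Mbps left.
Client R: take in full, 26 Mbps for value 51 → 39 left.
All 24 Mbps of Client S fit (value 45) → 15 remain.
Take all of Client H (14 Mbps, value 14) → 1 Mbps left.
Only 1 Mbps remain; take 1/25 of Client T for value 6×1/25 = 0.24.
Total value = 154.24.

154.24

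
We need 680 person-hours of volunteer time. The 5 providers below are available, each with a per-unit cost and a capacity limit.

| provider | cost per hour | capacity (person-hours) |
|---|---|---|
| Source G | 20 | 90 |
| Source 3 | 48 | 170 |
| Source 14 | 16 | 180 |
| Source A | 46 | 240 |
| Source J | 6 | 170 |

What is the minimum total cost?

Fill from the cheapest provider first.
Source J (6): use full 170 — 510 person-hours to go.
Source 14 at 16: take all 180 person-hours — 330 still needed.
Source G at 20: take all 90 person-hours — 240 still needed.
Take 240 from Source A at 46 — need 0 more.
Source 3: unused.
Cost = 170×6 + 180×16 + 90×20 + 240×46 = 16740.

16740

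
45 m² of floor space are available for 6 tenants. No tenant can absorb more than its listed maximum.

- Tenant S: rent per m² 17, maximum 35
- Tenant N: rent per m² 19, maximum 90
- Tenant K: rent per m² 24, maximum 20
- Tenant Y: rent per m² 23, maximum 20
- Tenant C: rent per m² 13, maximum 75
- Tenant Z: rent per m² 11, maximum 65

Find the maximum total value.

Order the tenants by rent per m²: Tenant K 24 > Tenant Y 23 > Tenant N 19 > Tenant S 17 > Tenant C 13 > Tenant Z 11.
Tenant K takes 20 to reach its cap of 20 — 25 left.
Tenant Y: +20 to 20 (cap) — 5 left.
Tenant N has room for 90 but only 5 remain, so it gets 5.
Total = 19×5 + 24×20 + 23×20 = 1035.

1035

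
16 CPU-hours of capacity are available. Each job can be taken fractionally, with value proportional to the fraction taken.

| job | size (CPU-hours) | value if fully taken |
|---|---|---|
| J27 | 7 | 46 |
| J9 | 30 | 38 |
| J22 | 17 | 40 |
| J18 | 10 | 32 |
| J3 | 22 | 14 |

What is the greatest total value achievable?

Rank by value-to-size ratio: J27 46/7≈6.57, J18 32/10≈3.2, J22 40/17≈2.35, J9 38/30≈1.27, J3 14/22≈0.636.
Take all of J27 (7 CPU-hours, value 46) — 9 CPU-hours left.
Only 9 CPU-hours remain; take 9/10 of J18 for value 32×9/10 = 28.8.
Total value = 74.8.

74.8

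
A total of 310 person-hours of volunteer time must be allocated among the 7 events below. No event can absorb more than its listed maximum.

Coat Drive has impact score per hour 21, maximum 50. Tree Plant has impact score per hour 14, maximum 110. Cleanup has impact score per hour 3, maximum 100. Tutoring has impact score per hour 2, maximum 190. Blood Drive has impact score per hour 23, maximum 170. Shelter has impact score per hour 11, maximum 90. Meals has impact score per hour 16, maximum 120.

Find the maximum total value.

Rank by impact score per hour: Blood Drive 23 > Coat Drive 21 > Meals 16 > Tree Plant 14 > Shelter 11 > Cleanup 3 > Tutoring 2.
Blood Drive takes 170 to reach its cap of 170 — 140 left.
Give Coat Drive 50 to hit its cap of 50 — 90 left.
Meals has room for 120 but only 90 remain, so it gets 90.
Total = 21×50 + 23×170 + 16×90 = 6400.

6400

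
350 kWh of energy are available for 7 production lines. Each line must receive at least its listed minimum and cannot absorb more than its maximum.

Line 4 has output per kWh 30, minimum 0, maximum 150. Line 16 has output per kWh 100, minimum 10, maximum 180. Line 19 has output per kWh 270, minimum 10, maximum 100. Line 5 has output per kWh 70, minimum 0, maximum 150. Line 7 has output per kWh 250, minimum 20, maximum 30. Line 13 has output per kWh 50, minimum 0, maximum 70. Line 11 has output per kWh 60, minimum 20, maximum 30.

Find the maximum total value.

55100

Meeting every minimum uses 0+10+10+0+20+0+20 = 60 kWh, leaving 290.
Order the production lines by output per kWh: Line 19 270 > Line 7 250 > Line 16 100 > Line 5 70 > Line 11 60 > Line 13 50 > Line 4 30.
Give Line 19 90 more to hit its cap of 100 ; 200 left.
Line 7: +10 to 30 (cap) ; 190 left.
Line 16: +170 to 180 (cap) ; 20 left.
Only 20 left; Line 5 takes them to reach 20.
Total = 100×180 + 270×100 + 70×20 + 250×30 + 60×20 = 55100.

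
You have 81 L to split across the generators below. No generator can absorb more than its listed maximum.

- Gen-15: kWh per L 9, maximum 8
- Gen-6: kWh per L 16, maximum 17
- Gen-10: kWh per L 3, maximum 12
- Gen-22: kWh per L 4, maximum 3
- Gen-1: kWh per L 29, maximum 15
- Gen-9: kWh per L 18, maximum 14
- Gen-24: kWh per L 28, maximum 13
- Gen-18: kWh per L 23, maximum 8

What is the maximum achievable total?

1600

Rank by kWh per L: Gen-1 29 > Gen-24 28 > Gen-18 23 > Gen-9 18 > Gen-6 16 > Gen-15 9 > Gen-22 4 > Gen-10 3.
Gen-1: +15 to 15 (cap) — 66 left.
Give Gen-24 13 to hit its cap of 13 — 53 left.
Gen-18 takes 8 to reach its cap of 8 — 45 left.
Give Gen-9 14 to hit its cap of 14 — 31 left.
Give Gen-6 17 to hit its cap of 17 — 14 left.
Gen-15 takes 8 to reach its cap of 8 — 6 left.
Give Gen-22 3 to hit its cap of 3 — 3 left.
Gen-10: +3 (room for 12) → 3. Pool exhausted.
Total = 9×8 + 16×17 + 3×3 + 4×3 + 29×15 + 18×14 + 28×13 + 23×8 = 1600.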